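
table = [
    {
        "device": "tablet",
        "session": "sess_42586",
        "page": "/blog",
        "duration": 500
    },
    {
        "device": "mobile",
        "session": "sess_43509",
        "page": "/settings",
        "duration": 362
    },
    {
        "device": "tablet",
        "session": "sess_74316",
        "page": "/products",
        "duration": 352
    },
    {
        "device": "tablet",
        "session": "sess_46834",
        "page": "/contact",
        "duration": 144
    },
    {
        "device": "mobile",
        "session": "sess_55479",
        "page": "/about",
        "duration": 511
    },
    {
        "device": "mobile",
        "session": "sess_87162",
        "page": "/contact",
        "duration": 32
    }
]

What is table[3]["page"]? "/contact"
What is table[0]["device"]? "tablet"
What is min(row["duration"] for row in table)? 32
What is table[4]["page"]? "/about"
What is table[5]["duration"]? 32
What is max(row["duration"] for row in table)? 511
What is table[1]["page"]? "/settings"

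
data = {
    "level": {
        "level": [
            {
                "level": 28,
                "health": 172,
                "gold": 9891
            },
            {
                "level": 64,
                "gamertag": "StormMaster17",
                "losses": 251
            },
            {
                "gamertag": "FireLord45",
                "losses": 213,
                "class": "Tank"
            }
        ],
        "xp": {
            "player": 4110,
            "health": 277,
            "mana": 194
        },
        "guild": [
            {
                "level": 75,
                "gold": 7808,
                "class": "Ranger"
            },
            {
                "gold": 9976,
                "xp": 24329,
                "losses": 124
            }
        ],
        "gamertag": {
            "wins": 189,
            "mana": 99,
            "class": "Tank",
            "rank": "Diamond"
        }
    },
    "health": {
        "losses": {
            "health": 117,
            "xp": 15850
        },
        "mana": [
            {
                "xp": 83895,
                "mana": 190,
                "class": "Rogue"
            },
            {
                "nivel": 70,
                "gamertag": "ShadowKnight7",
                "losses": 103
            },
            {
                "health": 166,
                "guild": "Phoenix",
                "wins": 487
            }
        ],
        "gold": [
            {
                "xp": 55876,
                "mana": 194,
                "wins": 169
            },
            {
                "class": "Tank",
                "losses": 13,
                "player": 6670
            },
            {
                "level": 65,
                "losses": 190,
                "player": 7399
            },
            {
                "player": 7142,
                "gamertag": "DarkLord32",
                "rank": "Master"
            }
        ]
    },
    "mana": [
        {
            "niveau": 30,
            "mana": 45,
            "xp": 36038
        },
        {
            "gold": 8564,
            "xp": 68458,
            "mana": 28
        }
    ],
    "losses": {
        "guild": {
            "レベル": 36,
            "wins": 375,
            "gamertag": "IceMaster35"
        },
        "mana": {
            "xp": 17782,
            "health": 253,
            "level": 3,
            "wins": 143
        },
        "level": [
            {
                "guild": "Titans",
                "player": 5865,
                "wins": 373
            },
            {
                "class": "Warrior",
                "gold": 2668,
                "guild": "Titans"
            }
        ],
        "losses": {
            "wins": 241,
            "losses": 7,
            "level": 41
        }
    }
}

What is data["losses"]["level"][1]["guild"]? "Titans"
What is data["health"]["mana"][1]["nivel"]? 70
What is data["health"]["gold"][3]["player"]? 7142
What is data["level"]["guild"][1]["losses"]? 124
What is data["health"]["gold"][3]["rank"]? "Master"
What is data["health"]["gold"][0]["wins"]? 169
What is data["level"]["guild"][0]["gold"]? 7808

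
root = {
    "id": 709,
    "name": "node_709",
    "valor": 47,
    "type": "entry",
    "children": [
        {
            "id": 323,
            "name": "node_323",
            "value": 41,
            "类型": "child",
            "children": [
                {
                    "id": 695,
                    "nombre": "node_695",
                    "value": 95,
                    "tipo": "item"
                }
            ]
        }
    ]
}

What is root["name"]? "node_709"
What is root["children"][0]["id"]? 323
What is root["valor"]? 47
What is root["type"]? "entry"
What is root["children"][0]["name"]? "node_323"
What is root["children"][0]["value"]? 41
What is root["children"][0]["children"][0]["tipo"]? "item"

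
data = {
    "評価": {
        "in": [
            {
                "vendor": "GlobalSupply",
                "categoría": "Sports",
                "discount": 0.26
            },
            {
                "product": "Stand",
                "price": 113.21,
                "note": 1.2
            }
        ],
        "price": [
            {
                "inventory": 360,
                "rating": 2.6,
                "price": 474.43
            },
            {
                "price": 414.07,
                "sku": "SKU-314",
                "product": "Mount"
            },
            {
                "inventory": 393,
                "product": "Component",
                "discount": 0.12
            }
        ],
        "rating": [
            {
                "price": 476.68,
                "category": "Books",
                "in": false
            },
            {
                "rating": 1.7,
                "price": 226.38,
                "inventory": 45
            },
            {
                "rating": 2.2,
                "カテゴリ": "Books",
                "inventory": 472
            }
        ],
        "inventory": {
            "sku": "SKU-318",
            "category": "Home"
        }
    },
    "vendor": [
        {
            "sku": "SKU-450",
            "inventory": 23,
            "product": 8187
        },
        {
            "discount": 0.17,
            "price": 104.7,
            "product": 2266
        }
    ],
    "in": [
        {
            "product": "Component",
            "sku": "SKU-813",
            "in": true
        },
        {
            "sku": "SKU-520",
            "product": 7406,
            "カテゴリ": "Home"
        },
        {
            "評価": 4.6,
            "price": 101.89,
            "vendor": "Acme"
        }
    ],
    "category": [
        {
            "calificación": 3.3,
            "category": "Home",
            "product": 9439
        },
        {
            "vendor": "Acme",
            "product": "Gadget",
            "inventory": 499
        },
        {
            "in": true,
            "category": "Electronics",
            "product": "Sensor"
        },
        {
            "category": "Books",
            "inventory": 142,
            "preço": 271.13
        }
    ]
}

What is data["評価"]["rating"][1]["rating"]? 1.7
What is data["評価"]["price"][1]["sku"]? "SKU-314"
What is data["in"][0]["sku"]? "SKU-813"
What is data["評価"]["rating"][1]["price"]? 226.38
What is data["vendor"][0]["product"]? 8187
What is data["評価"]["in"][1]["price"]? 113.21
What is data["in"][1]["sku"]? "SKU-520"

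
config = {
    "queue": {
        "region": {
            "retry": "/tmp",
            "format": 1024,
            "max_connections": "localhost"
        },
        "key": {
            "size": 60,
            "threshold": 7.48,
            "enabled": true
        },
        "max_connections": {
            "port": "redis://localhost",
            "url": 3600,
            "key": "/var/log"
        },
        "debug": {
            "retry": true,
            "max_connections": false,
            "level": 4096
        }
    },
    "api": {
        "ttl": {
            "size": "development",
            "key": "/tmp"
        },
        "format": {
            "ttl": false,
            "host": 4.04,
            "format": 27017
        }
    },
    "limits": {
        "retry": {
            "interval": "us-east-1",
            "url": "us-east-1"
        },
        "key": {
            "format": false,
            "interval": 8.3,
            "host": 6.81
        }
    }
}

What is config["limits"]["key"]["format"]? False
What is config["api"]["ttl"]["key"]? "/tmp"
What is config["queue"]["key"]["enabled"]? True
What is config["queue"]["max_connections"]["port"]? "redis://localhost"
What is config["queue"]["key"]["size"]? 60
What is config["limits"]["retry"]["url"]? "us-east-1"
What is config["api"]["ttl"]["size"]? "development"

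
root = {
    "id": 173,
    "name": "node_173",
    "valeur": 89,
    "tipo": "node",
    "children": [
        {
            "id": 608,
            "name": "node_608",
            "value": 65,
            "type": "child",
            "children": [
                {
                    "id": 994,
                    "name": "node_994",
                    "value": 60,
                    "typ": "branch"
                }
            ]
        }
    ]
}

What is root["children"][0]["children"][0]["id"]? 994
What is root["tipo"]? "node"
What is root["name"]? "node_173"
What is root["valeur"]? 89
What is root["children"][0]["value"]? 65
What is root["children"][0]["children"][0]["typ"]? "branch"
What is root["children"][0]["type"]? "child"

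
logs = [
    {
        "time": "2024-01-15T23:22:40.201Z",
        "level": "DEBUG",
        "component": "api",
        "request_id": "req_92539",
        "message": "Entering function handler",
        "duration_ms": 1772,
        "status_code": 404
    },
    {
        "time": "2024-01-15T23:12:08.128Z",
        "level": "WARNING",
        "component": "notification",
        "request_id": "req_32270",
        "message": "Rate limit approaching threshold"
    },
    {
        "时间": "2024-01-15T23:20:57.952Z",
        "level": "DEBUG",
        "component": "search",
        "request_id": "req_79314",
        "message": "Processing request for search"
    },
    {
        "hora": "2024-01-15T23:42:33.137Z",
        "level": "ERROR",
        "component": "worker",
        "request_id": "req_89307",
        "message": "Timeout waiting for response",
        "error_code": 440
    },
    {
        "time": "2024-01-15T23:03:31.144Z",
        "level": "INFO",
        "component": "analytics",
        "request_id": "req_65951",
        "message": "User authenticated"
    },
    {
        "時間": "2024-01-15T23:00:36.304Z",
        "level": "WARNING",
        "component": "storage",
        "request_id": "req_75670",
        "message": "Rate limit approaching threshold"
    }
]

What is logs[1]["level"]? "WARNING"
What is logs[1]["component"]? "notification"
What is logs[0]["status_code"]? 404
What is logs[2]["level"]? "DEBUG"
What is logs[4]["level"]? "INFO"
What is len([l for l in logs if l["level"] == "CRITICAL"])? 0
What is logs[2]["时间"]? "2024-01-15T23:20:57.952Z"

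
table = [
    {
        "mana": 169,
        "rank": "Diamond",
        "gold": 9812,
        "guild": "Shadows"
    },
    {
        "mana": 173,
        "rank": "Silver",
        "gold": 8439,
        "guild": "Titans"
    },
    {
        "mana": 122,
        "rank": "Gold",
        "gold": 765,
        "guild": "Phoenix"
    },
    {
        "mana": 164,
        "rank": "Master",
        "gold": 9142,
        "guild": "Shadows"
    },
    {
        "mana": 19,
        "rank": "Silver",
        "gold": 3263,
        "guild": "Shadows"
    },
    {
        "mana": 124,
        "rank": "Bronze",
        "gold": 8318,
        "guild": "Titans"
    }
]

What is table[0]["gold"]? 9812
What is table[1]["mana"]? 173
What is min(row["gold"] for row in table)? 765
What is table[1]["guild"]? "Titans"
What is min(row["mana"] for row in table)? 19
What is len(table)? 6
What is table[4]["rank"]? "Silver"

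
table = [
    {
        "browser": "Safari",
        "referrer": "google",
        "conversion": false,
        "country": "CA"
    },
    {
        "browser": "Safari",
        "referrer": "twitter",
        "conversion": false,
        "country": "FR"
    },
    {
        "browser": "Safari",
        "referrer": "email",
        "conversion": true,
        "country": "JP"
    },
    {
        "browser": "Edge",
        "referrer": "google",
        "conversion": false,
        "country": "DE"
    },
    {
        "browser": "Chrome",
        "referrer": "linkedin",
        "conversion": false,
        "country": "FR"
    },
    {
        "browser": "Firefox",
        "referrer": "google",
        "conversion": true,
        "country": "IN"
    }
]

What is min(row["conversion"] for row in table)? False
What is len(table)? 6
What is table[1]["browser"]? "Safari"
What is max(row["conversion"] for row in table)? True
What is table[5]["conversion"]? True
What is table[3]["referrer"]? "google"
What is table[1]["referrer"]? "twitter"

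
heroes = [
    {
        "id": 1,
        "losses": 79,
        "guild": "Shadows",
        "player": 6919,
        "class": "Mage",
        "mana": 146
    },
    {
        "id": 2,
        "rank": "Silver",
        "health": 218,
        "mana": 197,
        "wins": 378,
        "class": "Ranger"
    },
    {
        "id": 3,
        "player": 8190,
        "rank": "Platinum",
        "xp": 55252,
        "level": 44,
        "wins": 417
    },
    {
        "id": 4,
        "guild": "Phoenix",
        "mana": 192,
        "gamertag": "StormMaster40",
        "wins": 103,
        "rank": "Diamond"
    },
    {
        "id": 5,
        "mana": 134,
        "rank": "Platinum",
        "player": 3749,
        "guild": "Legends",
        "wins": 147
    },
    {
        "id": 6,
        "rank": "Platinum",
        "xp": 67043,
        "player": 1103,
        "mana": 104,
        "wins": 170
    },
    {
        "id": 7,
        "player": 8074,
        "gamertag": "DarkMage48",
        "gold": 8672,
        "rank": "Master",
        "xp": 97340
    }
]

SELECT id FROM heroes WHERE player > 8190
[]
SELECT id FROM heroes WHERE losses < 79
[]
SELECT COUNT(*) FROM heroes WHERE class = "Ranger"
1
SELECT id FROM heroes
[1, 2, 3, 4, 5, 6, 7]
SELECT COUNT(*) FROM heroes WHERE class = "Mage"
1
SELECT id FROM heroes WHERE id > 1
[2, 3, 4, 5, 6, 7]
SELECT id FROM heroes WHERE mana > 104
[1, 2, 4, 5]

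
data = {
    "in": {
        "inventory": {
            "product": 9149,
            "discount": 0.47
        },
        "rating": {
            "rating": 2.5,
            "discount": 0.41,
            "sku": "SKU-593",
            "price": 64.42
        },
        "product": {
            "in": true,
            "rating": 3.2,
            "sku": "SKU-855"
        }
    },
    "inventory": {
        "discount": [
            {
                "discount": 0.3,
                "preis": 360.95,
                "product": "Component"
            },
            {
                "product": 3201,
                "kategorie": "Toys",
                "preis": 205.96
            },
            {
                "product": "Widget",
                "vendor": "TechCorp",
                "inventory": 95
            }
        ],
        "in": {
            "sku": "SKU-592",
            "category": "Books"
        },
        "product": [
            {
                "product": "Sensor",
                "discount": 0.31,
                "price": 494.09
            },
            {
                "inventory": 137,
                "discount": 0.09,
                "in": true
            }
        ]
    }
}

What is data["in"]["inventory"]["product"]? 9149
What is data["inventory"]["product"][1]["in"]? True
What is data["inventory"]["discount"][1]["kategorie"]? "Toys"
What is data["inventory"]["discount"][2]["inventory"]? 95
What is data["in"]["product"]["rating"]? 3.2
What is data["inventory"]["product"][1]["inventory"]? 137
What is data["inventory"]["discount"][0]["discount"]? 0.3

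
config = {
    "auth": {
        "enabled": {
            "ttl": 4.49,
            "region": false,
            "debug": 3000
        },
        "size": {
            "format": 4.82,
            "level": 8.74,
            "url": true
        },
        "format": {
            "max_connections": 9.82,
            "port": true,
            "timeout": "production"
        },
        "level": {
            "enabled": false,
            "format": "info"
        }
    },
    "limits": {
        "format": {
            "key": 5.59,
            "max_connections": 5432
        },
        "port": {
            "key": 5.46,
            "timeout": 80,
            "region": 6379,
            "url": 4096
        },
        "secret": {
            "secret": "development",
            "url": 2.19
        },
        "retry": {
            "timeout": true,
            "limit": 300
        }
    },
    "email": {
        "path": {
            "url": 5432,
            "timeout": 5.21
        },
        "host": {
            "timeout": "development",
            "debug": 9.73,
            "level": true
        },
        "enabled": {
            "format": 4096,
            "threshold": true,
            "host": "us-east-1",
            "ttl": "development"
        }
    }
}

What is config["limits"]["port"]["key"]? 5.46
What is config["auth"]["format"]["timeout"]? "production"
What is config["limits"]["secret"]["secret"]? "development"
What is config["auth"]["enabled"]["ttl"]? 4.49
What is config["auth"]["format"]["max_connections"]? 9.82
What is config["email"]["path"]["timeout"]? 5.21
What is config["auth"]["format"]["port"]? True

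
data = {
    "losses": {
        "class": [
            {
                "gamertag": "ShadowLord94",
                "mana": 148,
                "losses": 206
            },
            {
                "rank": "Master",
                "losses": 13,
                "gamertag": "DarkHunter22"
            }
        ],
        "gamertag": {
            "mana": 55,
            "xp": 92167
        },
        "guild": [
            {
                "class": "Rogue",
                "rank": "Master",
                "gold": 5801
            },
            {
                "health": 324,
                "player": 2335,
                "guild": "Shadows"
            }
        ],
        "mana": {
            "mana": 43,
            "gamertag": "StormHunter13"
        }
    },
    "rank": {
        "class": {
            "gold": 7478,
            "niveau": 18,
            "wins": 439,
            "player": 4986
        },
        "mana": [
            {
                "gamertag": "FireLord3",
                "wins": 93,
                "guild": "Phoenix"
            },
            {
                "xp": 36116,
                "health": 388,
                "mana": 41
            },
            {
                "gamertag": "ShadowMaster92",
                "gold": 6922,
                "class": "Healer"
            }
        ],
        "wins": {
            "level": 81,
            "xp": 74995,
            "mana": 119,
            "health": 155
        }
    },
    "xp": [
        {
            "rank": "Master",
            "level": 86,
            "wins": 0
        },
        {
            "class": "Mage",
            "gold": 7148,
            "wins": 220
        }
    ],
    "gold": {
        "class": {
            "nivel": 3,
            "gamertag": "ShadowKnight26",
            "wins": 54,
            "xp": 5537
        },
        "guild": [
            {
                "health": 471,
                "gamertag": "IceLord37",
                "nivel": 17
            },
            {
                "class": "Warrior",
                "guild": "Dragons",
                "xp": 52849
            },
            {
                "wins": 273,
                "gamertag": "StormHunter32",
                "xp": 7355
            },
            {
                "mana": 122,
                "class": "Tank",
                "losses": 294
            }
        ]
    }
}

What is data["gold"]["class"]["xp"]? 5537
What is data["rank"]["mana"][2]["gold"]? 6922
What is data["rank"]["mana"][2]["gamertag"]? "ShadowMaster92"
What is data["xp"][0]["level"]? 86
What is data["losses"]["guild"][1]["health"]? 324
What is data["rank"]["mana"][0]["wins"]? 93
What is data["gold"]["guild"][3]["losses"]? 294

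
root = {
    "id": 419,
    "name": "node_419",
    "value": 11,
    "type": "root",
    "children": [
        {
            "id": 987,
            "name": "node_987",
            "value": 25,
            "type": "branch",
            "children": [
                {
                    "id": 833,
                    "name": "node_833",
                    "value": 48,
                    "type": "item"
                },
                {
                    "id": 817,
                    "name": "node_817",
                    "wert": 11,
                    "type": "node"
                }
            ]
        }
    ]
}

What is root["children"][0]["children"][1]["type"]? "node"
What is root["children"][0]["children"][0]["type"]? "item"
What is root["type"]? "root"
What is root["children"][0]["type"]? "branch"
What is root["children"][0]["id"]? 987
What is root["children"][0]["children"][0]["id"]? 833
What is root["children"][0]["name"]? "node_987"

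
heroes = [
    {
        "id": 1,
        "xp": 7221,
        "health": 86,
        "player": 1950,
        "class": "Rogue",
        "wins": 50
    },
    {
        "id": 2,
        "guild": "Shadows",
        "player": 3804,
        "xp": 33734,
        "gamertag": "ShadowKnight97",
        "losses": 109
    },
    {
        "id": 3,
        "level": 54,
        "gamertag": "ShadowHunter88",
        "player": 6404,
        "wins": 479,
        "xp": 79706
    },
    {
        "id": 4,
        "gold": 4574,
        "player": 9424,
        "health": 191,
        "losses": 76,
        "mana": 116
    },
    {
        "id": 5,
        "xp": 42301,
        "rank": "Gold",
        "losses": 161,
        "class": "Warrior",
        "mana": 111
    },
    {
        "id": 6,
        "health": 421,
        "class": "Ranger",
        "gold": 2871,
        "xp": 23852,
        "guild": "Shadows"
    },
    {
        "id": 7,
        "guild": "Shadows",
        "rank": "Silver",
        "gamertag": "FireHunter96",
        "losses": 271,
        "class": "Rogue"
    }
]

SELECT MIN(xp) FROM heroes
7221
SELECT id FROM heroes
[1, 2, 3, 4, 5, 6, 7]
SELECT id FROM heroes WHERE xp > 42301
[3]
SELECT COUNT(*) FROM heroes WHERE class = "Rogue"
2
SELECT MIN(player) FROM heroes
1950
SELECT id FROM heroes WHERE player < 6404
[1, 2]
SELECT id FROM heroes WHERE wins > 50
[3]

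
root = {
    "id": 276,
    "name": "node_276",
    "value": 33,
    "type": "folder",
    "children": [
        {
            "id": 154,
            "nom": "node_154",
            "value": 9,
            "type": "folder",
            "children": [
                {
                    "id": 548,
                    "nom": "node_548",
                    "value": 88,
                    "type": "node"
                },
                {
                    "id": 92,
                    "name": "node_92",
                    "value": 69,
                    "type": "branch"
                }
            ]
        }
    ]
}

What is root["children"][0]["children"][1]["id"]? 92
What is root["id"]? 276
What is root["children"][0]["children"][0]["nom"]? "node_548"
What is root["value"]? 33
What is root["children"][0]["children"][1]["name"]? "node_92"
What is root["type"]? "folder"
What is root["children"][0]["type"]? "folder"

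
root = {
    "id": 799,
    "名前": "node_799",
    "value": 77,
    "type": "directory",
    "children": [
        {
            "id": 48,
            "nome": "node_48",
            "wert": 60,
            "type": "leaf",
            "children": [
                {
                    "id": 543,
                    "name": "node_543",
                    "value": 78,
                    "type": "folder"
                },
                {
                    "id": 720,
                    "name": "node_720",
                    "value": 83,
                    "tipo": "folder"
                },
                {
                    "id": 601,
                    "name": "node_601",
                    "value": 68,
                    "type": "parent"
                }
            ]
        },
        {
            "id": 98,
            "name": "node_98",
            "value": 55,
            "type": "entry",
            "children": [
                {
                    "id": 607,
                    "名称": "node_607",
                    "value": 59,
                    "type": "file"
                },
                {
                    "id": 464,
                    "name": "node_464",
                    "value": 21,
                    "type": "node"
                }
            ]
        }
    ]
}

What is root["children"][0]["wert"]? 60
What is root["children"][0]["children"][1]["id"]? 720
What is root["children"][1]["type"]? "entry"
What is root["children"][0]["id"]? 48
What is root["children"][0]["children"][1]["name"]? "node_720"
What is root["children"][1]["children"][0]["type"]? "file"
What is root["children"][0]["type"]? "leaf"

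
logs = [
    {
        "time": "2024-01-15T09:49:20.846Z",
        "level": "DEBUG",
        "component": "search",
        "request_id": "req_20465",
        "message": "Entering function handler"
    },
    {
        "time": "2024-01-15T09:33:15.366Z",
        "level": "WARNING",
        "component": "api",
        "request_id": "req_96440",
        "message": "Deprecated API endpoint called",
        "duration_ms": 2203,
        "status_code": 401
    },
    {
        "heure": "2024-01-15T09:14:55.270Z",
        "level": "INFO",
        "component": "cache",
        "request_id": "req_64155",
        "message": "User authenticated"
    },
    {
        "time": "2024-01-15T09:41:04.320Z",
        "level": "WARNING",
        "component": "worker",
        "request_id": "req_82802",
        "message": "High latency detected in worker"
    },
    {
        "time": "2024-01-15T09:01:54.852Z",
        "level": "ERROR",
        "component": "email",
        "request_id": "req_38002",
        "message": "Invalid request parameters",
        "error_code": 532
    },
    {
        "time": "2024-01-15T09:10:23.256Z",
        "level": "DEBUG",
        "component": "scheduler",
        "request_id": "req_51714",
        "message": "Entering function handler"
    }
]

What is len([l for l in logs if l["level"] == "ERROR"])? 1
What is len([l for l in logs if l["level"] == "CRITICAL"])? 0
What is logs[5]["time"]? "2024-01-15T09:10:23.256Z"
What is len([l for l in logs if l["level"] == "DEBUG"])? 2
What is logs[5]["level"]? "DEBUG"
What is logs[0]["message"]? "Entering function handler"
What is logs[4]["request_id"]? "req_38002"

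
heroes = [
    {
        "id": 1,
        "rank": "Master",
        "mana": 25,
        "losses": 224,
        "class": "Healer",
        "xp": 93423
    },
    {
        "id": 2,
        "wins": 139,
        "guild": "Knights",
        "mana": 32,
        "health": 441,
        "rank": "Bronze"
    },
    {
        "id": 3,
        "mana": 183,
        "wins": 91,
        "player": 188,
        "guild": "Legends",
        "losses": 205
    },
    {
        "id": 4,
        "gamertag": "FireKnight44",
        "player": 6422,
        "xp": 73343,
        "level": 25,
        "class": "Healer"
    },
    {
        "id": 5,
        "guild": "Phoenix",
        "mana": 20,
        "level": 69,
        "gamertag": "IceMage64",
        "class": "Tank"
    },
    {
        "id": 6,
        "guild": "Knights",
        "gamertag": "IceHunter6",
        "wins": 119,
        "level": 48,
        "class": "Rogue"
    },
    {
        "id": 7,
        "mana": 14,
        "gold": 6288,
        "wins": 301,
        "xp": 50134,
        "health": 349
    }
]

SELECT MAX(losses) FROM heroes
224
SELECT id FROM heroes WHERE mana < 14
[]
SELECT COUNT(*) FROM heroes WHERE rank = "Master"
1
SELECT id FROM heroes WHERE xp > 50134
[1, 4]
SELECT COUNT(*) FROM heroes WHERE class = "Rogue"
1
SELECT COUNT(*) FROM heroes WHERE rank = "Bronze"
1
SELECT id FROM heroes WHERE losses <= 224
[1, 3]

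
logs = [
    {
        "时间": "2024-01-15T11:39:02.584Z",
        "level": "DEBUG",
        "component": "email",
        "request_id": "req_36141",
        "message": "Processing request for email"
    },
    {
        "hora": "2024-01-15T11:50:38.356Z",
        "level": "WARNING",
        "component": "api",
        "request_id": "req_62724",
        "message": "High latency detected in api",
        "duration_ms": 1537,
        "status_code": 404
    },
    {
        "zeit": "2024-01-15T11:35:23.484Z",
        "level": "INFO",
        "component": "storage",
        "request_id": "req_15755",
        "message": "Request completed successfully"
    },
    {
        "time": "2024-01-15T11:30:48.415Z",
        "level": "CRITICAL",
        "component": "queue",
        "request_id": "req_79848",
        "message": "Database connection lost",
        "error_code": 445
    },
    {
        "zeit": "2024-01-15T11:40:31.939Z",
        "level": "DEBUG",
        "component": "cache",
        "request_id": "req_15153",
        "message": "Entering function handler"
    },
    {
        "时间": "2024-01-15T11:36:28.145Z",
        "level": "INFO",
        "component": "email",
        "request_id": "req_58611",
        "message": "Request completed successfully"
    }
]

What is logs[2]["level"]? "INFO"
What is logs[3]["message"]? "Database connection lost"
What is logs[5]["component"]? "email"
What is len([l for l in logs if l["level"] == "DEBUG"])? 2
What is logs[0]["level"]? "DEBUG"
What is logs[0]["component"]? "email"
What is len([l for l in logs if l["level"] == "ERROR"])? 0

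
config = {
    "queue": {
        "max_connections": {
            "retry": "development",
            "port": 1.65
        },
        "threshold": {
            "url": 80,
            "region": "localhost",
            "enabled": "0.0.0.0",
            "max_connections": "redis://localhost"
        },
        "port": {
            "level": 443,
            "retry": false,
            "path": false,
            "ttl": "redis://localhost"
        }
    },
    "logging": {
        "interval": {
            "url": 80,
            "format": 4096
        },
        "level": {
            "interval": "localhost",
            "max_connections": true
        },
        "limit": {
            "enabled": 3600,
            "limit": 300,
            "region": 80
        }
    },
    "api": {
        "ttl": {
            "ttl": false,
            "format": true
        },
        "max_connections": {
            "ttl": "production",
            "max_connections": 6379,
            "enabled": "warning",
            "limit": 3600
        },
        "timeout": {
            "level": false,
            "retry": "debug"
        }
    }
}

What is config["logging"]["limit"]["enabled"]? 3600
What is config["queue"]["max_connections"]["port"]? 1.65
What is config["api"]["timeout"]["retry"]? "debug"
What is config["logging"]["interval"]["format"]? 4096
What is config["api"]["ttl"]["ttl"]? False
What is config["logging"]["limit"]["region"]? 80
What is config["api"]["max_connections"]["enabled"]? "warning"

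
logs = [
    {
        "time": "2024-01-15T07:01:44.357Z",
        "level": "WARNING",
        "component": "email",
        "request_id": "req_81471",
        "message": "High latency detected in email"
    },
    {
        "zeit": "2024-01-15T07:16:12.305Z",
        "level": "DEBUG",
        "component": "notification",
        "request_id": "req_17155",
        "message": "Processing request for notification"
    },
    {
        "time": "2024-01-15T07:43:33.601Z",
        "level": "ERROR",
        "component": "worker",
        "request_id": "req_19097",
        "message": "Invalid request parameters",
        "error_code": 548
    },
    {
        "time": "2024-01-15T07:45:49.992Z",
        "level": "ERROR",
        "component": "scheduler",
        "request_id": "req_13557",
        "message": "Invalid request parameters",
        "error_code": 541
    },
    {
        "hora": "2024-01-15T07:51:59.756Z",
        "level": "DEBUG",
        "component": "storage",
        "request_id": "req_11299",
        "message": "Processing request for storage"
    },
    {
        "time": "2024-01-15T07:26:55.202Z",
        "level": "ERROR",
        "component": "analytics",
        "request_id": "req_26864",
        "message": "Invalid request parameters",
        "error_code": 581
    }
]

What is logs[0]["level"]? "WARNING"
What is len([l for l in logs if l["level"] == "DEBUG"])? 2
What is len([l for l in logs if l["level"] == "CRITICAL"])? 0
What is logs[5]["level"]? "ERROR"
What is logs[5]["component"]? "analytics"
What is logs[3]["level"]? "ERROR"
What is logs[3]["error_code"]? 541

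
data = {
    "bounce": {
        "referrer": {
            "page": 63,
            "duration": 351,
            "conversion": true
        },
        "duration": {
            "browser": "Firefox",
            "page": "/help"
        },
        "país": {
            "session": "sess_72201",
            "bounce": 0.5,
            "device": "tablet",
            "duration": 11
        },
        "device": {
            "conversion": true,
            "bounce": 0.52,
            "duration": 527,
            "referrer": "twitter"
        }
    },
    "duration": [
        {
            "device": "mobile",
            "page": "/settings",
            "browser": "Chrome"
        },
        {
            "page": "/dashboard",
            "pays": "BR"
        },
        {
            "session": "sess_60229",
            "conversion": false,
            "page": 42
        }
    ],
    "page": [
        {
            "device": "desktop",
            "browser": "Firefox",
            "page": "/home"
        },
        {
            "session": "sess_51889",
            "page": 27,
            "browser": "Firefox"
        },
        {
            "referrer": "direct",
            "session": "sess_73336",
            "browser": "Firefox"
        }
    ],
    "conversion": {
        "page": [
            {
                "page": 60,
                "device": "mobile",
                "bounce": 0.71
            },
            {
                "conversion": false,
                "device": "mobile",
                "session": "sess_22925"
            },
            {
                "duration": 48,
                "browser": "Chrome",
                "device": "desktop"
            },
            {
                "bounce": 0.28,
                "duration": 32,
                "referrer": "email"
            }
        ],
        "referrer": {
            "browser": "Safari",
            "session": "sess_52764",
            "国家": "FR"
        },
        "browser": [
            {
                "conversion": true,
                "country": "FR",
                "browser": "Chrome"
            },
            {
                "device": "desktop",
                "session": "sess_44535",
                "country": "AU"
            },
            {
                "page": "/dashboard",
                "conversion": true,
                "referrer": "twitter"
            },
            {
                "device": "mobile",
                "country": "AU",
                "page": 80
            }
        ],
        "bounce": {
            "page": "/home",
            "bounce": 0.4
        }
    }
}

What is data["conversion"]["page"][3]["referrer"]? "email"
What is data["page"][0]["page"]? "/home"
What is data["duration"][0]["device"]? "mobile"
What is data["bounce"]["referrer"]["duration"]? 351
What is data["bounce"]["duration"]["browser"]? "Firefox"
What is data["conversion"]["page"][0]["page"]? 60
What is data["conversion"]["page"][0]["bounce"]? 0.71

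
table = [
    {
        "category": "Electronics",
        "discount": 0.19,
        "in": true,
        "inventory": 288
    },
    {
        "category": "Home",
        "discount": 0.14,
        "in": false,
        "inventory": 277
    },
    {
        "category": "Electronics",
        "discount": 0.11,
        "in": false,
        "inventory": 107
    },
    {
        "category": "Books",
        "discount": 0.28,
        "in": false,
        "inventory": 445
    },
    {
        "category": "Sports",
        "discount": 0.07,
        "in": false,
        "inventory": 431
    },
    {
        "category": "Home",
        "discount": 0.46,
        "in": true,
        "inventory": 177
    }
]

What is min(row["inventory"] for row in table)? 107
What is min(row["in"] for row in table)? False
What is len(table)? 6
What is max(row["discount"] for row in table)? 0.46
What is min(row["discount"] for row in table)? 0.07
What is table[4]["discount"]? 0.07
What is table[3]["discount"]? 0.28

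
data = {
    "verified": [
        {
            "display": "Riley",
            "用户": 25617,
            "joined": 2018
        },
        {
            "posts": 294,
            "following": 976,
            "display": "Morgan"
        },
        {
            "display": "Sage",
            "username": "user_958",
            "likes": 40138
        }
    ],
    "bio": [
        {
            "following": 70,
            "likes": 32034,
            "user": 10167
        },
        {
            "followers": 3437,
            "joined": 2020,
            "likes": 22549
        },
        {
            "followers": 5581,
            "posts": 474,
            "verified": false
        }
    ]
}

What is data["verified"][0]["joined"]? 2018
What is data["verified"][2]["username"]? "user_958"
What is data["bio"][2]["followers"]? 5581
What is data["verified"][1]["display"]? "Morgan"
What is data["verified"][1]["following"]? 976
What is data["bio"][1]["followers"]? 3437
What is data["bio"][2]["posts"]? 474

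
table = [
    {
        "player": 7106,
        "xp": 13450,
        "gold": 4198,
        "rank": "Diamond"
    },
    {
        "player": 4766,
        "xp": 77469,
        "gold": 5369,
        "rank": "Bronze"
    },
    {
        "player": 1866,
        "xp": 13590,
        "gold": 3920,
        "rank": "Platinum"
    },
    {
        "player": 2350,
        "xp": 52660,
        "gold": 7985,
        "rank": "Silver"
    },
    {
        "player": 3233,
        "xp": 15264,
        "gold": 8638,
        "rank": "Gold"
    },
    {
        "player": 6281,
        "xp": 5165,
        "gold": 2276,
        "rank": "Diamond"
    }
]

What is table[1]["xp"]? 77469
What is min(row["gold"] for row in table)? 2276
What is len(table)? 6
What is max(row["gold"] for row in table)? 8638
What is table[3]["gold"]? 7985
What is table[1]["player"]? 4766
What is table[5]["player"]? 6281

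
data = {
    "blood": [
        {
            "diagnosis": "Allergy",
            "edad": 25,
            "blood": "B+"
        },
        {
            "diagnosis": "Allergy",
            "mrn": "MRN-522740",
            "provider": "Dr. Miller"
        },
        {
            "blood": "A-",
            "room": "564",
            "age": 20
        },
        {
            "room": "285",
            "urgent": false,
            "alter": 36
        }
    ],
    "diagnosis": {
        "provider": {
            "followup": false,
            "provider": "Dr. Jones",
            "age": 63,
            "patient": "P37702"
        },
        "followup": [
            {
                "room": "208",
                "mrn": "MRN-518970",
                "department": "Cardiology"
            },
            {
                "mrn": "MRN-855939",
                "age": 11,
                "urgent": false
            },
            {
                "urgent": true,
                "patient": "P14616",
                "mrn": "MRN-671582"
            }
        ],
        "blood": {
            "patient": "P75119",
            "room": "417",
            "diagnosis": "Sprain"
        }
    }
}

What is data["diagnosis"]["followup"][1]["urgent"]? False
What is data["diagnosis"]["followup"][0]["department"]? "Cardiology"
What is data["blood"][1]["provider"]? "Dr. Miller"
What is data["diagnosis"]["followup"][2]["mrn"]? "MRN-671582"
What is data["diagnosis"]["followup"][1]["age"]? 11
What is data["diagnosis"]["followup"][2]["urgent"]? True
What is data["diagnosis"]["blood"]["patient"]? "P75119"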